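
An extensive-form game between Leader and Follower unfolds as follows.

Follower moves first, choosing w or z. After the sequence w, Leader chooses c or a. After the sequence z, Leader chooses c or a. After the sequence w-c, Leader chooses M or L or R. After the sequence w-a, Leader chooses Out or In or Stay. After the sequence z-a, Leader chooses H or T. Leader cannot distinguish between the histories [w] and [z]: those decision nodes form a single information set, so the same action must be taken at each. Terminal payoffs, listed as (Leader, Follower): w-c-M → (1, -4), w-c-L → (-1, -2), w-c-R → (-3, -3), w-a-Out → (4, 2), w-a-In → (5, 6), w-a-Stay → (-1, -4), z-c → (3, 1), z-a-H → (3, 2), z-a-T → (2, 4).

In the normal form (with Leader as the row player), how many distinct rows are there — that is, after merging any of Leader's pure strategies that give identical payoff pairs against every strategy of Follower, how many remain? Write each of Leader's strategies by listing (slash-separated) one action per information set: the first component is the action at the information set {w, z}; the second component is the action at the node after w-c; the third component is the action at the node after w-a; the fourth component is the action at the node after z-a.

Leader has 36 pure strategies: c/M/Out/H, c/M/Out/T, c/M/In/H, c/M/In/T, c/M/Stay/H, c/M/Stay/T, c/L/Out/H, c/L/Out/T, c/L/In/H, c/L/In/T, c/L/Stay/H, c/L/Stay/T, c/R/Out/H, c/R/Out/T, c/R/In/H, c/R/In/T, c/R/Stay/H, c/R/Stay/T, a/M/Out/H, a/M/Out/T, a/M/In/H, a/M/In/T, a/M/Stay/H, a/M/Stay/T, a/L/Out/H, a/L/Out/T, a/L/In/H, a/L/In/T, a/L/Stay/H, a/L/Stay/T, a/R/Out/H, a/R/Out/T, a/R/In/H, a/R/In/T, a/R/Stay/H, a/R/Stay/T. Columns: w, z.
{c/M/Out/H, c/M/Out/T, c/M/In/H, c/M/In/T, c/M/Stay/H, c/M/Stay/T} → row (1,-4) (3,1)
{c/L/Out/H, c/L/Out/T, c/L/In/H, c/L/In/T, c/L/Stay/H, c/L/Stay/T} → row (-1,-2) (3,1)
{c/R/Out/H, c/R/Out/T, c/R/In/H, c/R/In/T, c/R/Stay/H, c/R/Stay/T} → row (-3,-3) (3,1)
{a/M/Out/H, a/L/Out/H, a/R/Out/H} → row (4,2) (3,2)
{a/M/Out/T, a/L/Out/T, a/R/Out/T} → row (4,2) (2,4)
{a/M/In/H, a/L/In/H, a/R/In/H} → row (5,6) (3,2)
{a/M/In/T, a/L/In/T, a/R/In/T} → row (5,6) (2,4)
{a/M/Stay/H, a/L/Stay/H, a/R/Stay/H} → row (-1,-4) (3,2)
{a/M/Stay/T, a/L/Stay/T, a/R/Stay/T} → row (-1,-4) (2,4)
That's 9 distinct rows out of 36 strategies.

9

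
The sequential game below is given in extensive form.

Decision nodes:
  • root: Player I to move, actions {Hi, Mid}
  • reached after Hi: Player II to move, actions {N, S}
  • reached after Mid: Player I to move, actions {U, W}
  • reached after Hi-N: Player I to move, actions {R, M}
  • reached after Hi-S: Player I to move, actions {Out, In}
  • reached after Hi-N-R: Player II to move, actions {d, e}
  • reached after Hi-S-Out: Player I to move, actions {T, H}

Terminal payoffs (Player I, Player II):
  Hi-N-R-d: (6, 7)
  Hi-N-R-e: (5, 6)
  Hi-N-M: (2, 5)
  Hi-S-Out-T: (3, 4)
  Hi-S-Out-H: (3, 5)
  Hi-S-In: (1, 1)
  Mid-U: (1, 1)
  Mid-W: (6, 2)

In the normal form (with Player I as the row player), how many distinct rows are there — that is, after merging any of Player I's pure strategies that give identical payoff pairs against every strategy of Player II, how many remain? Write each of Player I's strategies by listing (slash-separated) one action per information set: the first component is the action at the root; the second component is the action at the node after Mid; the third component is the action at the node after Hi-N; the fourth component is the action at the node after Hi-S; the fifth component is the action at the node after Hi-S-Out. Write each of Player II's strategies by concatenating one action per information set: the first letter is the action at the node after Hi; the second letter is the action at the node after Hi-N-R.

Player I has 32 pure strategies: Hi/U/R/Out/T, Hi/U/R/Out/H, Hi/U/R/In/T, Hi/U/R/In/H, Hi/U/M/Out/T, Hi/U/M/Out/H, Hi/U/M/In/T, Hi/U/M/In/H, Hi/W/R/Out/T, Hi/W/R/Out/H, Hi/W/R/In/T, Hi/W/R/In/H, Hi/W/M/Out/T, Hi/W/M/Out/H, Hi/W/M/In/T, Hi/W/M/In/H, Mid/U/R/Out/T, Mid/U/R/Out/H, Mid/U/R/In/T, Mid/U/R/In/H, Mid/U/M/Out/T, Mid/U/M/Out/H, Mid/U/M/In/T, Mid/U/M/In/H, Mid/W/R/Out/T, Mid/W/R/Out/H, Mid/W/R/In/T, Mid/W/R/In/H, Mid/W/M/Out/T, Mid/W/M/Out/H, Mid/W/M/In/T, Mid/W/M/In/H. Columns: Nd, Ne, Sd, Se.
{Hi/U/R/Out/T, Hi/W/R/Out/T} → row (6,7) (5,6) (3,4) (3,4)
{Hi/U/R/Out/H, Hi/W/R/Out/H} → row (6,7) (5,6) (3,5) (3,5)
{Hi/U/R/In/T, Hi/U/R/In/H, Hi/W/R/In/T, Hi/W/R/In/H} → row (6,7) (5,6) (1,1) (1,1)
{Hi/U/M/Out/T, Hi/W/M/Out/T} → row (2,5) (2,5) (3,4) (3,4)
{Hi/U/M/Out/H, Hi/W/M/Out/H} → row (2,5) (2,5) (3,5) (3,5)
{Hi/U/M/In/T, Hi/U/M/In/H, Hi/W/M/In/T, Hi/W/M/In/H} → row (2,5) (2,5) (1,1) (1,1)
{Mid/U/R/Out/T, Mid/U/R/Out/H, Mid/U/R/In/T, Mid/U/R/In/H, Mid/U/M/Out/T, Mid/U/M/Out/H, Mid/U/M/In/T, Mid/U/M/In/H} → row (1,1) (1,1) (1,1) (1,1)
{Mid/W/R/Out/T, Mid/W/R/Out/H, Mid/W/R/In/T, Mid/W/R/In/H, Mid/W/M/Out/T, Mid/W/M/Out/H, Mid/W/M/In/T, Mid/W/M/In/H} → row (6,2) (6,2) (6,2) (6,2)
That's 8 distinct rows out of 32 strategies.

8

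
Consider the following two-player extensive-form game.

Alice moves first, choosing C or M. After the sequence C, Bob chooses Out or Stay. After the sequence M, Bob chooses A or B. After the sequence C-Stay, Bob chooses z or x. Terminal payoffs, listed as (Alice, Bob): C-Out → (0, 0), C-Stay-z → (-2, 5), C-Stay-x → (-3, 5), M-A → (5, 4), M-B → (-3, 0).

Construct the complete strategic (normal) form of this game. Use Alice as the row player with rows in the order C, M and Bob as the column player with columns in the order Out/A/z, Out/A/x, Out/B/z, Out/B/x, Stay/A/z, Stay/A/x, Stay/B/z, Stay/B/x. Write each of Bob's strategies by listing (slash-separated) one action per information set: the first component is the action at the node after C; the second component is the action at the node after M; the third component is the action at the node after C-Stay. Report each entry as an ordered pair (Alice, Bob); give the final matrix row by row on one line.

C: (0,0) (0,0) (0,0) (0,0) (-2,5) (-3,5) (-2,5) (-3,5) | M: (5,4) (5,4) (-3,0) (-3,0) (5,4) (5,4) (-3,0) (-3,0)

      Out/A/z  Out/A/x  Out/B/z  Out/B/x  Stay/A/z  Stay/A/x  Stay/B/z  Stay/B/x
   C    (0,0)    (0,0)    (0,0)    (0,0)   (-2,5)   (-3,5)   (-2,5)   (-3,5)
   M    (5,4)    (5,4)   (-3,0)   (-3,0)    (5,4)    (5,4)   (-3,0)   (-3,0)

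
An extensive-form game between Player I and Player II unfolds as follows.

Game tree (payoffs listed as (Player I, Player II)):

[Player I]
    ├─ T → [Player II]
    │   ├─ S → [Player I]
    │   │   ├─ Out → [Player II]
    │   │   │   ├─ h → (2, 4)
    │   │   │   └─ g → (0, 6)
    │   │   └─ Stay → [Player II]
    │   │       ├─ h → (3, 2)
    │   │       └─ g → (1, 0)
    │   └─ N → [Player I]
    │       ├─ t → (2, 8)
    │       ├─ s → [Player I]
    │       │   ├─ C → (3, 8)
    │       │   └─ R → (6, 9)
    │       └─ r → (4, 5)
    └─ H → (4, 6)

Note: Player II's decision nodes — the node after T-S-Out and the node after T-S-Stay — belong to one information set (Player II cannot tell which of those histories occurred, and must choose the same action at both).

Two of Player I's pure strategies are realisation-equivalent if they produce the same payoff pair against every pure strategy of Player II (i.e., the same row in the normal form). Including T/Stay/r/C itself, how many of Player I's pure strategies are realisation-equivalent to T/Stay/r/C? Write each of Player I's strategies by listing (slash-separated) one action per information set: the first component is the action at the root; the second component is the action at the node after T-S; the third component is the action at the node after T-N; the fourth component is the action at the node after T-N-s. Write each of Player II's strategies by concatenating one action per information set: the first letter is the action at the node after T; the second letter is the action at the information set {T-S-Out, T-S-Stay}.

2

Row for T/Stay/r/C (columns Sh, Sg, Nh, Ng): (3,2) (1,0) (4,5) (4,5).
Under T/Stay/r/C, Player I's choice at the node after T-N-s can never be reached regardless of what Player II does, so varying those choices leaves every outcome unchanged.
Holding the reachable choices fixed and varying the unreachable one freely already gives 2 equivalent strategies.
No other strategy reproduces this row, so those 2 are the full class: T/Stay/r/C, T/Stay/r/R.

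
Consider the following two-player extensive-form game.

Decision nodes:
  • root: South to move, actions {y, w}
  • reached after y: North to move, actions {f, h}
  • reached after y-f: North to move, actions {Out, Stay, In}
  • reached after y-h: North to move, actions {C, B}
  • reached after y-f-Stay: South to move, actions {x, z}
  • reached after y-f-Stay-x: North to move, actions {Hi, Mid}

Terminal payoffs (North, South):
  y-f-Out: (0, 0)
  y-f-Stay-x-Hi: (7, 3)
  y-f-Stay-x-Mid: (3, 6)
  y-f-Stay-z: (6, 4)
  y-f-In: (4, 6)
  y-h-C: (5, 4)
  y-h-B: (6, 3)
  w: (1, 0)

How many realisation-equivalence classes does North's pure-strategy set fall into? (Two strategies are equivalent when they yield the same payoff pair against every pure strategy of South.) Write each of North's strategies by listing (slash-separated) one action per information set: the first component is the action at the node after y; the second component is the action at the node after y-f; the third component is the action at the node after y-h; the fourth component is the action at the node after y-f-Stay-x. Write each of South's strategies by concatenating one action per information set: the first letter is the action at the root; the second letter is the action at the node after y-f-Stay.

6

North has 24 pure strategies: f/Out/C/Hi, f/Out/C/Mid, f/Out/B/Hi, f/Out/B/Mid, f/Stay/C/Hi, f/Stay/C/Mid, f/Stay/B/Hi, f/Stay/B/Mid, f/In/C/Hi, f/In/C/Mid, f/In/B/Hi, f/In/B/Mid, h/Out/C/Hi, h/Out/C/Mid, h/Out/B/Hi, h/Out/B/Mid, h/Stay/C/Hi, h/Stay/C/Mid, h/Stay/B/Hi, h/Stay/B/Mid, h/In/C/Hi, h/In/C/Mid, h/In/B/Hi, h/In/B/Mid. Columns: yx, yz, wx, wz.
{f/Out/C/Hi, f/Out/C/Mid, f/Out/B/Hi, f/Out/B/Mid} → row (0,0) (0,0) (1,0) (1,0)
{f/Stay/C/Hi, f/Stay/B/Hi} → row (7,3) (6,4) (1,0) (1,0)
{f/Stay/C/Mid, f/Stay/B/Mid} → row (3,6) (6,4) (1,0) (1,0)
{f/In/C/Hi, f/In/C/Mid, f/In/B/Hi, f/In/B/Mid} → row (4,6) (4,6) (1,0) (1,0)
{h/Out/C/Hi, h/Out/C/Mid, h/Stay/C/Hi, h/Stay/C/Mid, h/In/C/Hi, h/In/C/Mid} → row (5,4) (5,4) (1,0) (1,0)
{h/Out/B/Hi, h/Out/B/Mid, h/Stay/B/Hi, h/Stay/B/Mid, h/In/B/Hi, h/In/B/Mid} → row (6,3) (6,3) (1,0) (1,0)
That's 6 distinct rows out of 24 strategies.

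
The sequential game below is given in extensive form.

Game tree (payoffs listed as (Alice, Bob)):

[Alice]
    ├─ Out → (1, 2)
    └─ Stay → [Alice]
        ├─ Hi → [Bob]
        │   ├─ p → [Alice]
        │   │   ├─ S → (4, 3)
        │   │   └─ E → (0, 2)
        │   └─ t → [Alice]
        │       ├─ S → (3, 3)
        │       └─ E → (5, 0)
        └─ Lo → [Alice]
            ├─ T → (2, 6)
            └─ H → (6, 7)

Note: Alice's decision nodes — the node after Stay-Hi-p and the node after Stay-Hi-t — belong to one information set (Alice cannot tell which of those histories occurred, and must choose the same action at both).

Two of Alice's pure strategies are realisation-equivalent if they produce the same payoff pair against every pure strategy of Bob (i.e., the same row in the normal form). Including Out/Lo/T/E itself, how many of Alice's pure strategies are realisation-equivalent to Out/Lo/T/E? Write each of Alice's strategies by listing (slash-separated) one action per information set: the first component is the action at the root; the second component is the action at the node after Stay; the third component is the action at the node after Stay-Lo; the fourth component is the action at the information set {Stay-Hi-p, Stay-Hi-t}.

Row for Out/Lo/T/E (columns p, t): (1,2) (1,2).
Under Out/Lo/T/E, Alice's choice at the node after Stay and at the node after Stay-Lo and at the information set {Stay-Hi-p, Stay-Hi-t} can never be reached regardless of what Bob does, so varying those choices leaves every outcome unchanged.
Holding the reachable choices fixed and varying the unreachable ones freely already gives 2 × 2 × 2 = 8 equivalent strategies.
No other strategy reproduces this row, so those 8 are the full class: Out/Hi/T/S, Out/Hi/T/E, Out/Hi/H/S, Out/Hi/H/E, Out/Lo/T/S, Out/Lo/T/E, Out/Lo/H/S, Out/Lo/H/E.

8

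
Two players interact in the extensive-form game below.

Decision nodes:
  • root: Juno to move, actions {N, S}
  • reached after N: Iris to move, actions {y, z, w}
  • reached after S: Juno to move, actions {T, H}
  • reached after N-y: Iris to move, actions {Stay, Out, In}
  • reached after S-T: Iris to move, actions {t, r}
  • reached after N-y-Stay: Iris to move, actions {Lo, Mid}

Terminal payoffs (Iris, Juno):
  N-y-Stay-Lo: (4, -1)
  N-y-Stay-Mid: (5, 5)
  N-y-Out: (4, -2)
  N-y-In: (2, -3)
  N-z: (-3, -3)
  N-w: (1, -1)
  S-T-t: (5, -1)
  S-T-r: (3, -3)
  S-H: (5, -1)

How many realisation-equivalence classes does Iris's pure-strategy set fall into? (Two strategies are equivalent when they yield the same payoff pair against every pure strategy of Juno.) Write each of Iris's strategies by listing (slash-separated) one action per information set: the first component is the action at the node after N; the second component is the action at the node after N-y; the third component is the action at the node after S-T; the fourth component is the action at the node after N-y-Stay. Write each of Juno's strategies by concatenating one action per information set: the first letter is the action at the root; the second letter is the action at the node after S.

Iris has 36 pure strategies: y/Stay/t/Lo, y/Stay/t/Mid, y/Stay/r/Lo, y/Stay/r/Mid, y/Out/t/Lo, y/Out/t/Mid, y/Out/r/Lo, y/Out/r/Mid, y/In/t/Lo, y/In/t/Mid, y/In/r/Lo, y/In/r/Mid, z/Stay/t/Lo, z/Stay/t/Mid, z/Stay/r/Lo, z/Stay/r/Mid, z/Out/t/Lo, z/Out/t/Mid, z/Out/r/Lo, z/Out/r/Mid, z/In/t/Lo, z/In/t/Mid, z/In/r/Lo, z/In/r/Mid, w/Stay/t/Lo, w/Stay/t/Mid, w/Stay/r/Lo, w/Stay/r/Mid, w/Out/t/Lo, w/Out/t/Mid, w/Out/r/Lo, w/Out/r/Mid, w/In/t/Lo, w/In/t/Mid, w/In/r/Lo, w/In/r/Mid. Columns: NT, NH, ST, SH.
{y/Stay/t/Lo} → row (4,-1) (4,-1) (5,-1) (5,-1)
{y/Stay/t/Mid} → row (5,5) (5,5) (5,-1) (5,-1)
{y/Stay/r/Lo} → row (4,-1) (4,-1) (3,-3) (5,-1)
{y/Stay/r/Mid} → row (5,5) (5,5) (3,-3) (5,-1)
{y/Out/t/Lo, y/Out/t/Mid} → row (4,-2) (4,-2) (5,-1) (5,-1)
{y/Out/r/Lo, y/Out/r/Mid} → row (4,-2) (4,-2) (3,-3) (5,-1)
{y/In/t/Lo, y/In/t/Mid} → row (2,-3) (2,-3) (5,-1) (5,-1)
{y/In/r/Lo, y/In/r/Mid} → row (2,-3) (2,-3) (3,-3) (5,-1)
{z/Stay/t/Lo, z/Stay/t/Mid, z/Out/t/Lo, z/Out/t/Mid, z/In/t/Lo, z/In/t/Mid} → row (-3,-3) (-3,-3) (5,-1) (5,-1)
{z/Stay/r/Lo, z/Stay/r/Mid, z/Out/r/Lo, z/Out/r/Mid, z/In/r/Lo, z/In/r/Mid} → row (-3,-3) (-3,-3) (3,-3) (5,-1)
{w/Stay/t/Lo, w/Stay/t/Mid, w/Out/t/Lo, w/Out/t/Mid, w/In/t/Lo, w/In/t/Mid} → row (1,-1) (1,-1) (5,-1) (5,-1)
{w/Stay/r/Lo, w/Stay/r/Mid, w/Out/r/Lo, w/Out/r/Mid, w/In/r/Lo, w/In/r/Mid} → row (1,-1) (1,-1) (3,-3) (5,-1)
That's 12 distinct rows out of 36 strategies.

12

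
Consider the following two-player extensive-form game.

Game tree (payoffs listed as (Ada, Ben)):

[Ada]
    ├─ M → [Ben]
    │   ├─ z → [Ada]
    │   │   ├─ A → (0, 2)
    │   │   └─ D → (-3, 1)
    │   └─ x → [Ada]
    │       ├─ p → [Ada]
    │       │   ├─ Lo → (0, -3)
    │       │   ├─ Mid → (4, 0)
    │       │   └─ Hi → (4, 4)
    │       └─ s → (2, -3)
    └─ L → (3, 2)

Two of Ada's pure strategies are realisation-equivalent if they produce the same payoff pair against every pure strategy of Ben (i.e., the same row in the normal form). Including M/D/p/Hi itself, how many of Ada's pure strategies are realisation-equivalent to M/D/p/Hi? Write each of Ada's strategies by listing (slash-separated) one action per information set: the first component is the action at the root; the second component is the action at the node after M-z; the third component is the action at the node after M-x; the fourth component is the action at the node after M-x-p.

1

Row for M/D/p/Hi (columns z, x): (-3,1) (4,4).
Every one of Ada's information sets is on the play path for some reply by Ben when Ada follows M/D/p/Hi.
Changing the action at any of them therefore changes at least one column, so only M/D/p/Hi itself gives this row.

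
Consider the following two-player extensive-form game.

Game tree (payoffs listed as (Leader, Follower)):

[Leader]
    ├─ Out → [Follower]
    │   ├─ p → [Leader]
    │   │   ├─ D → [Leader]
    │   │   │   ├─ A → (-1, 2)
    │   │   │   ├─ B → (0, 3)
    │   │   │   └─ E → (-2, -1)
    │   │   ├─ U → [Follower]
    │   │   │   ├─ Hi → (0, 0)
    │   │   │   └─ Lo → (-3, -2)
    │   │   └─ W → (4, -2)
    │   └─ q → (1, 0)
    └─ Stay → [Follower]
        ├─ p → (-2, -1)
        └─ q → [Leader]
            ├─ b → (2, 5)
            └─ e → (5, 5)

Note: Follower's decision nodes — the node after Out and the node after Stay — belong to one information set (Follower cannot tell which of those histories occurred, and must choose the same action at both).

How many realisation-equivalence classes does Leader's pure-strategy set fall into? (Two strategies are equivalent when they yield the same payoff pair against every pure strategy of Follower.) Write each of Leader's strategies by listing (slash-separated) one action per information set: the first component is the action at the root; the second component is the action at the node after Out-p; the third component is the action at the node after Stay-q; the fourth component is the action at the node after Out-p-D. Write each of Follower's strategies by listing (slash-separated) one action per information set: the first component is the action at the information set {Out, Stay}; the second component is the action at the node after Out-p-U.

Leader has 36 pure strategies: Out/D/b/A, Out/D/b/B, Out/D/b/E, Out/D/e/A, Out/D/e/B, Out/D/e/E, Out/U/b/A, Out/U/b/B, Out/U/b/E, Out/U/e/A, Out/U/e/B, Out/U/e/E, Out/W/b/A, Out/W/b/B, Out/W/b/E, Out/W/e/A, Out/W/e/B, Out/W/e/E, Stay/D/b/A, Stay/D/b/B, Stay/D/b/E, Stay/D/e/A, Stay/D/e/B, Stay/D/e/E, Stay/U/b/A, Stay/U/b/B, Stay/U/b/E, Stay/U/e/A, Stay/U/e/B, Stay/U/e/E, Stay/W/b/A, Stay/W/b/B, Stay/W/b/E, Stay/W/e/A, Stay/W/e/B, Stay/W/e/E. Columns: p/Hi, p/Lo, q/Hi, q/Lo.
{Out/D/b/A, Out/D/e/A} → row (-1,2) (-1,2) (1,0) (1,0)
{Out/D/b/B, Out/D/e/B} → row (0,3) (0,3) (1,0) (1,0)
{Out/D/b/E, Out/D/e/E} → row (-2,-1) (-2,-1) (1,0) (1,0)
{Out/U/b/A, Out/U/b/B, Out/U/b/E, Out/U/e/A, Out/U/e/B, Out/U/e/E} → row (0,0) (-3,-2) (1,0) (1,0)
{Out/W/b/A, Out/W/b/B, Out/W/b/E, Out/W/e/A, Out/W/e/B, Out/W/e/E} → row (4,-2) (4,-2) (1,0) (1,0)
{Stay/D/b/A, Stay/D/b/B, Stay/D/b/E, Stay/U/b/A, Stay/U/b/B, Stay/U/b/E, Stay/W/b/A, Stay/W/b/B, Stay/W/b/E} → row (-2,-1) (-2,-1) (2,5) (2,5)
{Stay/D/e/A, Stay/D/e/B, Stay/D/e/E, Stay/U/e/A, Stay/U/e/B, Stay/U/e/E, Stay/W/e/A, Stay/W/e/B, Stay/W/e/E} → row (-2,-1) (-2,-1) (5,5) (5,5)
That's 7 distinct rows out of 36 strategies.

7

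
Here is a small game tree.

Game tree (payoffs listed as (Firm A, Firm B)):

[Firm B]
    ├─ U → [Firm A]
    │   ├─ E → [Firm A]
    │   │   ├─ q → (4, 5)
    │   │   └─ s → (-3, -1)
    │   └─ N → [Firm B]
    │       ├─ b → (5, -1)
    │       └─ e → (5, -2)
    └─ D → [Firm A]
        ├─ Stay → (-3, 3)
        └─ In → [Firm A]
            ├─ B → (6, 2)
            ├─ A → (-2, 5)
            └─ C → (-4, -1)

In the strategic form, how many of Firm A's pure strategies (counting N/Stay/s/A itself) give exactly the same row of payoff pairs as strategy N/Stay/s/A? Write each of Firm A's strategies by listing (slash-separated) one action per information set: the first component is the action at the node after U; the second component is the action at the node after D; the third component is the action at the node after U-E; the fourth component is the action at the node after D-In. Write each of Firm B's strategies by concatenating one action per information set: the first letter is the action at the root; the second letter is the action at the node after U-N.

Row for N/Stay/s/A (columns Ub, Ue, Db, De): (5,-1) (5,-2) (-3,3) (-3,3).
Under N/Stay/s/A, Firm A's choice at the node after U-E and at the node after D-In can never be reached regardless of what Firm B does, so varying those choices leaves every outcome unchanged.
Holding the reachable choices fixed and varying the unreachable ones freely already gives 2 × 3 = 6 equivalent strategies.
No other strategy reproduces this row, so those 6 are the full class: N/Stay/q/B, N/Stay/q/A, N/Stay/q/C, N/Stay/s/B, N/Stay/s/A, N/Stay/s/C.

6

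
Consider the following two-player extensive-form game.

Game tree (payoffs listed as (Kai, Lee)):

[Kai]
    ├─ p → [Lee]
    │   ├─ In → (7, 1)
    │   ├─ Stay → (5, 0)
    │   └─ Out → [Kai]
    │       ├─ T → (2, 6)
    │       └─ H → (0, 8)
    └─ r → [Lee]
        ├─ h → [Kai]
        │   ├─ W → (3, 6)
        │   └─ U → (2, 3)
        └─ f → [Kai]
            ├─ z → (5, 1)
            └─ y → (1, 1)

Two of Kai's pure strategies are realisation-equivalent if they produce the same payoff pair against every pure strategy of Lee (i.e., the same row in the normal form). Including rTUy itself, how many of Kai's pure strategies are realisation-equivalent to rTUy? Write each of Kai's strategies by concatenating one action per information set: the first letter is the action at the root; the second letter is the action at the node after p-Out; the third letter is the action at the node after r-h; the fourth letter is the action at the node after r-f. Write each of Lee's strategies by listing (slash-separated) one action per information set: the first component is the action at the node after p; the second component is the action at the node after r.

Row for rTUy (columns In/h, In/f, Stay/h, Stay/f, Out/h, Out/f): (2,3) (1,1) (2,3) (1,1) (2,3) (1,1).
Under rTUy, Kai's choice at the node after p-Out can never be reached regardless of what Lee does, so varying those choices leaves every outcome unchanged.
Holding the reachable choices fixed and varying the unreachable one freely already gives 2 equivalent strategies.
No other strategy reproduces this row, so those 2 are the full class: rTUy, rHUy.

2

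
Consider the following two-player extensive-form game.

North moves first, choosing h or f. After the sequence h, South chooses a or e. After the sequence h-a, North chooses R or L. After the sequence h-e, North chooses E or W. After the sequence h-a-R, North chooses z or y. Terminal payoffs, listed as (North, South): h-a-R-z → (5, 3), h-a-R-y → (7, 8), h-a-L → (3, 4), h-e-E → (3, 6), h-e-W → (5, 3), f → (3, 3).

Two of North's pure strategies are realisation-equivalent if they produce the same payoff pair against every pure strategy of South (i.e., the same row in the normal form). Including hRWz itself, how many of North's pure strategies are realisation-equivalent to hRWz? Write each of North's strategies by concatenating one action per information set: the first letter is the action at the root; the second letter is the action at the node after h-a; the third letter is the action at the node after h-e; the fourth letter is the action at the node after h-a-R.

1

Row for hRWz (columns a, e): (5,3) (5,3).
Every one of North's information sets is on the play path for some reply by South when North follows hRWz.
Changing the action at any of them therefore changes at least one column, so only hRWz itself gives this row.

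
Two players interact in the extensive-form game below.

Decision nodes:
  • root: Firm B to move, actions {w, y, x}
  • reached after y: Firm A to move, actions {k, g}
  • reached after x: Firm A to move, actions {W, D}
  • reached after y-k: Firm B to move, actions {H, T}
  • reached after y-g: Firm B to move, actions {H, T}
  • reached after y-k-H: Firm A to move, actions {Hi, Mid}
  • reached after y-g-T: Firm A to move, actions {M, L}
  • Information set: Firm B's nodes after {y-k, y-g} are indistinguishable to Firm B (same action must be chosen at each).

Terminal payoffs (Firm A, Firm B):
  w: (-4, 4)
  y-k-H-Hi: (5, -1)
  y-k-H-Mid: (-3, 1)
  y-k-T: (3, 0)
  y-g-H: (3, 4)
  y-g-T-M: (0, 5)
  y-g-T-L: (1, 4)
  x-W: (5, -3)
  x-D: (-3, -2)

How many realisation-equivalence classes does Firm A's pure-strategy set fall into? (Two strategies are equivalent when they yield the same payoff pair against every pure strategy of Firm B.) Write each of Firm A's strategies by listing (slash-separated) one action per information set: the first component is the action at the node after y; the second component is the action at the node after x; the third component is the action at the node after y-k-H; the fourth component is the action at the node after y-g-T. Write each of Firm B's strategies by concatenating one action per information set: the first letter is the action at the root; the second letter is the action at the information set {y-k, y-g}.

8

Firm A has 16 pure strategies: k/W/Hi/M, k/W/Hi/L, k/W/Mid/M, k/W/Mid/L, k/D/Hi/M, k/D/Hi/L, k/D/Mid/M, k/D/Mid/L, g/W/Hi/M, g/W/Hi/L, g/W/Mid/M, g/W/Mid/L, g/D/Hi/M, g/D/Hi/L, g/D/Mid/M, g/D/Mid/L. Columns: wH, wT, yH, yT, xH, xT.
{k/W/Hi/M, k/W/Hi/L} → row (-4,4) (-4,4) (5,-1) (3,0) (5,-3) (5,-3)
{k/W/Mid/M, k/W/Mid/L} → row (-4,4) (-4,4) (-3,1) (3,0) (5,-3) (5,-3)
{k/D/Hi/M, k/D/Hi/L} → row (-4,4) (-4,4) (5,-1) (3,0) (-3,-2) (-3,-2)
{k/D/Mid/M, k/D/Mid/L} → row (-4,4) (-4,4) (-3,1) (3,0) (-3,-2) (-3,-2)
{g/W/Hi/M, g/W/Mid/M} → row (-4,4) (-4,4) (3,4) (0,5) (5,-3) (5,-3)
{g/W/Hi/L, g/W/Mid/L} → row (-4,4) (-4,4) (3,4) (1,4) (5,-3) (5,-3)
{g/D/Hi/M, g/D/Mid/M} → row (-4,4) (-4,4) (3,4) (0,5) (-3,-2) (-3,-2)
{g/D/Hi/L, g/D/Mid/L} → row (-4,4) (-4,4) (3,4) (1,4) (-3,-2) (-3,-2)
That's 8 distinct rows out of 16 strategies.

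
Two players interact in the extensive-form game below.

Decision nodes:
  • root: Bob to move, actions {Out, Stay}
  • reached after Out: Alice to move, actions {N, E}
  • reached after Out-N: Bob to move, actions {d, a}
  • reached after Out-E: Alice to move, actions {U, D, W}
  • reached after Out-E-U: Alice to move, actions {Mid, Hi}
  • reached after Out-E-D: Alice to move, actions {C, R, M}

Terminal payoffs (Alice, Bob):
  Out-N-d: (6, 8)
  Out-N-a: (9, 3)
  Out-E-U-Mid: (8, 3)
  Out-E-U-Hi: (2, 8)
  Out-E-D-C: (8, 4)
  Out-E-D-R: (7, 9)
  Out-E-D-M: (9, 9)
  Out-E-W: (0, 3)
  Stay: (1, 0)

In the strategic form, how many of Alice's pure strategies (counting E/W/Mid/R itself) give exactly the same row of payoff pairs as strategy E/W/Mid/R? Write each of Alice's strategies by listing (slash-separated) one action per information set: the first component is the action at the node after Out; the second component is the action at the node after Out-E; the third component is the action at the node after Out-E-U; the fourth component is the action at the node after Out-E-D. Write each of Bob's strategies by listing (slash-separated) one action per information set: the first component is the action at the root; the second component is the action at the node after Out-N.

Row for E/W/Mid/R (columns Out/d, Out/a, Stay/d, Stay/a): (0,3) (0,3) (1,0) (1,0).
Under E/W/Mid/R, Alice's choice at the node after Out-E-U and at the node after Out-E-D can never be reached regardless of what Bob does, so varying those choices leaves every outcome unchanged.
Holding the reachable choices fixed and varying the unreachable ones freely already gives 2 × 3 = 6 equivalent strategies.
No other strategy reproduces this row, so those 6 are the full class: E/W/Mid/C, E/W/Mid/R, E/W/Mid/M, E/W/Hi/C, E/W/Hi/R, E/W/Hi/M.

6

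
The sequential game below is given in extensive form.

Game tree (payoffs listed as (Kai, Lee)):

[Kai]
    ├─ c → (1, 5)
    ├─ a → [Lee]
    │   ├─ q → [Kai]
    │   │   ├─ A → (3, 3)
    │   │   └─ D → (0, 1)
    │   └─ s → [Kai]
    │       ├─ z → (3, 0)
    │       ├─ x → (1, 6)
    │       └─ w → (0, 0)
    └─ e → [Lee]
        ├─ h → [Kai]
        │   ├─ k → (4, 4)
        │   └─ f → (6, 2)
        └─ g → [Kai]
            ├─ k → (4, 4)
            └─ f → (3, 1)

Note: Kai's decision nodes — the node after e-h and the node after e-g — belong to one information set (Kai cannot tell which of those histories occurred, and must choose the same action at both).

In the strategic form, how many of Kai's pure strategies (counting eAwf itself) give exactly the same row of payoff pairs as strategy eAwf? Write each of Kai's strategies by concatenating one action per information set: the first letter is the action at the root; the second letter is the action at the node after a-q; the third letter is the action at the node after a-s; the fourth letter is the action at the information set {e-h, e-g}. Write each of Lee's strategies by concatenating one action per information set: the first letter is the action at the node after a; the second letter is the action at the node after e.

6

Row for eAwf (columns qh, qg, sh, sg): (6,2) (3,1) (6,2) (3,1).
Under eAwf, Kai's choice at the node after a-q and at the node after a-s can never be reached regardless of what Lee does, so varying those choices leaves every outcome unchanged.
Holding the reachable choices fixed and varying the unreachable ones freely already gives 2 × 3 = 6 equivalent strategies.
No other strategy reproduces this row, so those 6 are the full class: eAzf, eAxf, eAwf, eDzf, eDxf, eDwf.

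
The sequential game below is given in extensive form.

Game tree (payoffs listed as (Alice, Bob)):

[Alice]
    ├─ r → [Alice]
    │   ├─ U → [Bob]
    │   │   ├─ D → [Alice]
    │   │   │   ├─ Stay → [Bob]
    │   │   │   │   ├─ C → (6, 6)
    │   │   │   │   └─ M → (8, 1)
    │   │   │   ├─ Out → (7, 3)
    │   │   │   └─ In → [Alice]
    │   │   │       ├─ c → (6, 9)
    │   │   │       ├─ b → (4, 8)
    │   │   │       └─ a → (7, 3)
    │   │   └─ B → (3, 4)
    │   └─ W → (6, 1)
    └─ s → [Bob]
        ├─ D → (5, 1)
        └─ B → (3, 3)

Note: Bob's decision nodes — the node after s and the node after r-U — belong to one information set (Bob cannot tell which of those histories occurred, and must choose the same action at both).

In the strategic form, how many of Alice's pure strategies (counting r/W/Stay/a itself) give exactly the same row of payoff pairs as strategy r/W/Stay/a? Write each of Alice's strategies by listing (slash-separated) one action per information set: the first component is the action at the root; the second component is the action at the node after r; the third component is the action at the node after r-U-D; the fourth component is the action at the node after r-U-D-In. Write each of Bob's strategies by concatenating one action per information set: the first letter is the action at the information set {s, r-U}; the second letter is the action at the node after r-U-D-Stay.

Row for r/W/Stay/a (columns DC, DM, BC, BM): (6,1) (6,1) (6,1) (6,1).
Under r/W/Stay/a, Alice's choice at the node after r-U-D and at the node after r-U-D-In can never be reached regardless of what Bob does, so varying those choices leaves every outcome unchanged.
Holding the reachable choices fixed and varying the unreachable ones freely already gives 3 × 3 = 9 equivalent strategies.
No other strategy reproduces this row, so those 9 are the full class: r/W/Stay/c, r/W/Stay/b, r/W/Stay/a, r/W/Out/c, r/W/Out/b, r/W/Out/a, r/W/In/c, r/W/In/b, r/W/In/a.

9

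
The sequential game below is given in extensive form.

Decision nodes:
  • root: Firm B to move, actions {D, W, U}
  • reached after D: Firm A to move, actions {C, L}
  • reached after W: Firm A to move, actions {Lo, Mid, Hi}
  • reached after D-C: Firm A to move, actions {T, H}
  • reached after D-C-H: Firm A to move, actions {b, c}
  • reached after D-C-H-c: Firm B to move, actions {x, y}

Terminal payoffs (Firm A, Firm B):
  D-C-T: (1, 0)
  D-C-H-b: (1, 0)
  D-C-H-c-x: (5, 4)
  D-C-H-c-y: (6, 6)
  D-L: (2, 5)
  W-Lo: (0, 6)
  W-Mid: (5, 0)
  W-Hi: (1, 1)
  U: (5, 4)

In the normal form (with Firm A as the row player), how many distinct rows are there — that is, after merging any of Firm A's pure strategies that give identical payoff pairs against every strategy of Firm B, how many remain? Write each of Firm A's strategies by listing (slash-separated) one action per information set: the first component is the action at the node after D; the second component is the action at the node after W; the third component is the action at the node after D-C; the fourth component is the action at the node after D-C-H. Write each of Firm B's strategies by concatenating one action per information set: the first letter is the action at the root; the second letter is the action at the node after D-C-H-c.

9

Firm A has 24 pure strategies: C/Lo/T/b, C/Lo/T/c, C/Lo/H/b, C/Lo/H/c, C/Mid/T/b, C/Mid/T/c, C/Mid/H/b, C/Mid/H/c, C/Hi/T/b, C/Hi/T/c, C/Hi/H/b, C/Hi/H/c, L/Lo/T/b, L/Lo/T/c, L/Lo/H/b, L/Lo/H/c, L/Mid/T/b, L/Mid/T/c, L/Mid/H/b, L/Mid/H/c, L/Hi/T/b, L/Hi/T/c, L/Hi/H/b, L/Hi/H/c. Columns: Dx, Dy, Wx, Wy, Ux, Uy.
{C/Lo/T/b, C/Lo/T/c, C/Lo/H/b} → row (1,0) (1,0) (0,6) (0,6) (5,4) (5,4)
{C/Lo/H/c} → row (5,4) (6,6) (0,6) (0,6) (5,4) (5,4)
{C/Mid/T/b, C/Mid/T/c, C/Mid/H/b} → row (1,0) (1,0) (5,0) (5,0) (5,4) (5,4)
{C/Mid/H/c} → row (5,4) (6,6) (5,0) (5,0) (5,4) (5,4)
{C/Hi/T/b, C/Hi/T/c, C/Hi/H/b} → row (1,0) (1,0) (1,1) (1,1) (5,4) (5,4)
{C/Hi/H/c} → row (5,4) (6,6) (1,1) (1,1) (5,4) (5,4)
{L/Lo/T/b, L/Lo/T/c, L/Lo/H/b, L/Lo/H/c} → row (2,5) (2,5) (0,6) (0,6) (5,4) (5,4)
{L/Mid/T/b, L/Mid/T/c, L/Mid/H/b, L/Mid/H/c} → row (2,5) (2,5) (5,0) (5,0) (5,4) (5,4)
{L/Hi/T/b, L/Hi/T/c, L/Hi/H/b, L/Hi/H/c} → row (2,5) (2,5) (1,1) (1,1) (5,4) (5,4)
That's 9 distinct rows out of 24 strategies.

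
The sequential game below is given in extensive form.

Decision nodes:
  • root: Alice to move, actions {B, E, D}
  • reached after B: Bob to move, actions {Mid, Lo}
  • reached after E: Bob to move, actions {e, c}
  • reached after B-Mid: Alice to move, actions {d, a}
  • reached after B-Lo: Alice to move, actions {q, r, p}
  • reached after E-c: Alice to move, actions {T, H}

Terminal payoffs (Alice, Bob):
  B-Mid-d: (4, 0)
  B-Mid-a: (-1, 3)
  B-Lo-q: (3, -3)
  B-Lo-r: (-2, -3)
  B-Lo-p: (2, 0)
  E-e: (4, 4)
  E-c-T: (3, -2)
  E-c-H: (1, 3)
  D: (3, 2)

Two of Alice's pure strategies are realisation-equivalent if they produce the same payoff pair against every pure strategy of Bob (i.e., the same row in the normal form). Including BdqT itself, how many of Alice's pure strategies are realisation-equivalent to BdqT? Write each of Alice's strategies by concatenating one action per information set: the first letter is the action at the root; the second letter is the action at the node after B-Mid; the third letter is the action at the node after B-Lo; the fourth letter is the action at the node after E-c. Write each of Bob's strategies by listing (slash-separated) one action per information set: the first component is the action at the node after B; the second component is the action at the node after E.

2

Row for BdqT (columns Mid/e, Mid/c, Lo/e, Lo/c): (4,0) (4,0) (3,-3) (3,-3).
Under BdqT, Alice's choice at the node after E-c can never be reached regardless of what Bob does, so varying those choices leaves every outcome unchanged.
Holding the reachable choices fixed and varying the unreachable one freely already gives 2 equivalent strategies.
No other strategy reproduces this row, so those 2 are the full class: BdqT, BdqH.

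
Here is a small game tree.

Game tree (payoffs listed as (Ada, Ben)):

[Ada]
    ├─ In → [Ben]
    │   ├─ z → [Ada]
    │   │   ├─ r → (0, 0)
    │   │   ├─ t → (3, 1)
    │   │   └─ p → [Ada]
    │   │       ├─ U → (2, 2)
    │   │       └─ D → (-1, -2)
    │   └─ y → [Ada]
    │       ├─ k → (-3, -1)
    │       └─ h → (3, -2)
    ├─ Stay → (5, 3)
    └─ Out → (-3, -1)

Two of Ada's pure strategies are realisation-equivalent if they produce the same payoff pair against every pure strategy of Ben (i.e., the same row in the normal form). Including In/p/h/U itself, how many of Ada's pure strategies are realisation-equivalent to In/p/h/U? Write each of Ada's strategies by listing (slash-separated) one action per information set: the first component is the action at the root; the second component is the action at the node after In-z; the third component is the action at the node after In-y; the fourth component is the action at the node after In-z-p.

1

Row for In/p/h/U (columns z, y): (2,2) (3,-2).
Every one of Ada's information sets is on the play path for some reply by Ben when Ada follows In/p/h/U.
Changing the action at any of them therefore changes at least one column, so only In/p/h/U itself gives this row.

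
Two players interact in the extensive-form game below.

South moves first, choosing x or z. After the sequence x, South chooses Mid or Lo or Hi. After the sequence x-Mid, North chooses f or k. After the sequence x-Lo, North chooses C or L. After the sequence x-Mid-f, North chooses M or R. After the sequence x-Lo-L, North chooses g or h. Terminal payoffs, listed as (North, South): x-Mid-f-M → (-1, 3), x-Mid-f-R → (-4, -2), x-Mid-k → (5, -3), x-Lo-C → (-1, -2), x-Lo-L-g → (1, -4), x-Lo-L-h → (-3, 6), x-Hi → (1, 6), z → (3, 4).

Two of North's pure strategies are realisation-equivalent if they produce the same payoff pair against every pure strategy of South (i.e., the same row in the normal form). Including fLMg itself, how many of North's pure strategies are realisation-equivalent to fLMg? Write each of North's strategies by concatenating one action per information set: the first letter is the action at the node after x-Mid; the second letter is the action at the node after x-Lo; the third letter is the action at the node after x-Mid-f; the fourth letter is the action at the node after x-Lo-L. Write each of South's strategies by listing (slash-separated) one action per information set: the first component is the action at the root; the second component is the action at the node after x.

1

Row for fLMg (columns x/Mid, x/Lo, x/Hi, z/Mid, z/Lo, z/Hi): (-1,3) (1,-4) (1,6) (3,4) (3,4) (3,4).
Every one of North's information sets is on the play path for some reply by South when North follows fLMg.
Changing the action at any of them therefore changes at least one column, so only fLMg itself gives this row.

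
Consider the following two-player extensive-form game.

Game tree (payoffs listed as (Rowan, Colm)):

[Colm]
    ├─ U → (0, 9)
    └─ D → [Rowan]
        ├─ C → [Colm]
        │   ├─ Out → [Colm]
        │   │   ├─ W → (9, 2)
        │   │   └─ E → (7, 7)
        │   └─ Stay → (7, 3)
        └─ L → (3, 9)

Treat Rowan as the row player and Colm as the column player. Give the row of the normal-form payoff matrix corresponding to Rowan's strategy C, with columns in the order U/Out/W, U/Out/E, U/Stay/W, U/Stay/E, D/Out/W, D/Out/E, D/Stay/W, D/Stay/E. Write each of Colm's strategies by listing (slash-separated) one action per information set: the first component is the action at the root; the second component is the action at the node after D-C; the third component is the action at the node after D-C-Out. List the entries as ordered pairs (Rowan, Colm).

vs U/Out/W: Colm plays U → (0, 9)
vs U/Out/E: Colm plays U → (0, 9)
vs U/Stay/W: Colm plays U → (0, 9)
vs U/Stay/E: Colm plays U → (0, 9)
vs D/Out/W: Colm plays D → Rowan plays C at [D] → Colm plays Out at [D-C] → Colm plays W at [D-C-Out] → (9, 2)
vs D/Out/E: Colm plays D → Rowan plays C at [D] → Colm plays Out at [D-C] → Colm plays E at [D-C-Out] → (7, 7)
vs D/Stay/W: Colm plays D → Rowan plays C at [D] → Colm plays Stay at [D-C] → (7, 3)
vs D/Stay/E: Colm plays D → Rowan plays C at [D] → Colm plays Stay at [D-C] → (7, 3)

(0,9) (0,9) (0,9) (0,9) (9,2) (7,7) (7,3) (7,3)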